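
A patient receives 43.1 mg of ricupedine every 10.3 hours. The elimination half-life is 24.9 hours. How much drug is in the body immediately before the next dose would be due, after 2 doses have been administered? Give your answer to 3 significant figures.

56.6 mg

The 2 doses were given 20.6, 10.3 hours ago.
Total = 43.1·(1/2)^(20.6/24.9) + 43.1·(1/2)^(10.3/24.9)
      = 24.29 + 32.356 ≈ 56.646 mg.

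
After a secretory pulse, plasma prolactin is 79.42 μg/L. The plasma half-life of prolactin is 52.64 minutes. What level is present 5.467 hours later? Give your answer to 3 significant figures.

1.06 μg/L

Convert the elapsed time: 5.467 hours = 328.02 minutes.
Number of half-lives: n = 328.02/52.64 ≈ 6.2314.
Remaining = 79.42 × (1/2)^6.2314 = 79.42 × 0.01331 ≈ 1.0571 μg/L.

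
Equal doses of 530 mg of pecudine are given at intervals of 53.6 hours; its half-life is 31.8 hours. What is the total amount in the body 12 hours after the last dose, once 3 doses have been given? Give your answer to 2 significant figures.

The 3 doses were given 119.2, 65.6, 12 hours ago.
Total = 530·(1/2)^(119.2/31.8) + 530·(1/2)^(65.6/31.8) + 530·(1/2)^(12/31.8)
      = 39.435 + 126.85 + 408.02 ≈ 574.3 mg.

570 mg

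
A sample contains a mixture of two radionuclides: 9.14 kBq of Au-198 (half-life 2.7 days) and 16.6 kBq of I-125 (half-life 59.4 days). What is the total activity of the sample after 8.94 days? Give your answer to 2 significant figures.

Au-198: 9.14 × (1/2)^(8.94/2.7) = 9.14 × (1/2)^3.3111 ≈ 0.92088 kBq.
I-125: 16.6 × (1/2)^(8.94/59.4) = 16.6 × (1/2)^0.15051 ≈ 14.956 kBq.
Total = 0.92088 + 14.956 ≈ 15.876 kBq.

16 kBq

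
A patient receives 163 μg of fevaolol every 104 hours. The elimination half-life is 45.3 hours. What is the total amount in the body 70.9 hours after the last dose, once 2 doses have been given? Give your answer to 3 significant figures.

66.3 μg

The 2 doses were given 174.9, 70.9 hours ago.
Total = 163·(1/2)^(174.9/45.3) + 163·(1/2)^(70.9/45.3)
      = 11.218 + 55.086 ≈ 66.304 μg.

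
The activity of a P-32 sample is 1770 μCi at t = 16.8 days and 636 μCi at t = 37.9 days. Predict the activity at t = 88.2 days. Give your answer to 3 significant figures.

55.4 μCi

Over Δt = 37.9 − 16.8 = 21.1 days, the level fell by a factor of 1770/636 ≈ 2.783.
n = log₂(2.783) ≈ 1.4767 half-lives, so t½ = 21.1/1.4767 ≈ 14.289 days.
From t = 37.9 to t = 88.2: 636 × (1/2)^((88.2−37.9)/14.289) ≈ 55.435 μCi.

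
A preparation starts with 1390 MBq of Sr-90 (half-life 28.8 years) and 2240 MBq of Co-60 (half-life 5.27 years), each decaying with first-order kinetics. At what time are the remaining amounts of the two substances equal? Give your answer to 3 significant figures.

4.44 years

Set 1390·(1/2)^(t/28.8) = 2240·(1/2)^(t/5.27).
Taking log₂: log₂(1390/2240) = t·(1/28.8 − 1/5.27).
log₂(0.62054) = -0.68841; 1/28.8 − 1/5.27 = -0.15503.
t = -0.68841 / -0.15503 ≈ 4.4405 years.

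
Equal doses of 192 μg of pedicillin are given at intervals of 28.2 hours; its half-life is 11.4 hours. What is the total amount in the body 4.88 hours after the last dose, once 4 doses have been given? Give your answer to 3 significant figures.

174 μg

The 4 doses were given 89.48, 61.28, 33.08, 4.88 hours ago.
Total = 192·(1/2)^(89.48/11.4) + 192·(1/2)^(61.28/11.4) + 192·(1/2)^(33.08/11.4) + 192·(1/2)^(4.88/11.4)
      = 0.83268 + 4.6252 + 25.691 + 142.71 ≈ 173.85 μg.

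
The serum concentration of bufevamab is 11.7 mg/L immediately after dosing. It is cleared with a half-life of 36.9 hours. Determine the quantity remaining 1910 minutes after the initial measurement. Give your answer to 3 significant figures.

Convert the elapsed time: 1910 minutes = 31.8333 hours.
Number of half-lives: n = 31.8333/36.9 ≈ 0.86269.
Remaining = 11.7 × (1/2)^0.86269 = 11.7 × 0.54993 ≈ 6.4341 mg/L.

6.43 mg/L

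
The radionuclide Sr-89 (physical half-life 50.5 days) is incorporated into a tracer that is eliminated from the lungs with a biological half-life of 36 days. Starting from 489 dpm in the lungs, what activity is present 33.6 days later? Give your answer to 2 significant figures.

1/t_eff = 1/t_phys + 1/t_biol = 1/50.5 + 1/36 = 0.04758 per day.
t_eff = 50.5 × 36 / (50.5 + 36) ≈ 21.017 days.
Remaining = 489 × (1/2)^(33.6/21.017) = 489 × (1/2)^1.5987 ≈ 161.46 dpm.

160 dpm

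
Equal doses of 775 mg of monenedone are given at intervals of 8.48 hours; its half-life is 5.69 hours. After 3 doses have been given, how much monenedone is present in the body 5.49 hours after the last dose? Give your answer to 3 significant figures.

589 mg

The 3 doses were given 22.45, 13.97, 5.49 hours ago.
Total = 775·(1/2)^(22.45/5.69) + 775·(1/2)^(13.97/5.69) + 775·(1/2)^(5.49/5.69)
      = 50.302 + 141.32 + 397.06 ≈ 588.68 mg.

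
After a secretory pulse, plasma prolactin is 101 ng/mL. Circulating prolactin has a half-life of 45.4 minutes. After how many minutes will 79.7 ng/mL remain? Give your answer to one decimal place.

Fraction remaining = 79.7/101 ≈ 0.78911.
n = log₂(101/79.7) = ln(1.2673)/ln 2 ≈ 0.3417 half-lives.
t = n × t½ = 0.3417 × 45.4 ≈ 15.513 minutes.

15.5 minutes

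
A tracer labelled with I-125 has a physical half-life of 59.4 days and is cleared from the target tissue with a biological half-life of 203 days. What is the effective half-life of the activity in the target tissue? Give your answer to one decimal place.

1/t_eff = 1/t_phys + 1/t_biol = 1/59.4 + 1/203 = 0.021761 per day.
t_eff = 59.4 × 203 / (59.4 + 203) ≈ 45.954 days.

46.0 days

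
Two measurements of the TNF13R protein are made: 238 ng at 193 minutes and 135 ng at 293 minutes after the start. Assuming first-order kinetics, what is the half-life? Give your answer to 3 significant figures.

122 minutes

Over Δt = 293 − 193 = 100 minutes, the level fell by a factor of 238/135 ≈ 1.763.
n = log₂(1.763) ≈ 0.818 half-lives, so t½ = 100/0.818 ≈ 122.25 minutes.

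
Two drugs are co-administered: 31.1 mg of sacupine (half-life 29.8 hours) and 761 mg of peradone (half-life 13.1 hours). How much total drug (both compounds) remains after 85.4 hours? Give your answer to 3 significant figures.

sacupine: 31.1 × (1/2)^(85.4/29.8) = 31.1 × (1/2)^2.8658 ≈ 4.2666 mg.
peradone: 761 × (1/2)^(85.4/13.1) = 761 × (1/2)^6.5191 ≈ 8.2975 mg.
Total = 4.2666 + 8.2975 ≈ 12.564 mg.

12.6 mg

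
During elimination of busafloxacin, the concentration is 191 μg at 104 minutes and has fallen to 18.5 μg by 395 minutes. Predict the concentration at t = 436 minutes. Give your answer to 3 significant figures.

13.3 μg

Over Δt = 395 − 104 = 291 minutes, the level fell by a factor of 191/18.5 ≈ 10.324.
n = log₂(10.324) ≈ 3.368 half-lives, so t½ = 291/3.368 ≈ 86.402 minutes.
From t = 395 to t = 436: 18.5 × (1/2)^((436−395)/86.402) ≈ 13.315 μg.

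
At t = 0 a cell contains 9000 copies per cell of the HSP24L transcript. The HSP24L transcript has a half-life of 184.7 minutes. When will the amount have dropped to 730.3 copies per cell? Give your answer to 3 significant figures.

669 minutes

Fraction remaining = 730.3/9000 ≈ 0.081144.
n = log₂(9000/730.3) = ln(12.324)/ln 2 ≈ 3.6234 half-lives.
t = n × t½ = 3.6234 × 184.7 ≈ 669.24 minutes.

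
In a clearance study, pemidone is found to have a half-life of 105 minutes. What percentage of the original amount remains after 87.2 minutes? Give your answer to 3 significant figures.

n = 87.2/105 ≈ 0.83048 half-lives.
Fraction remaining = (1/2)^0.83048 ≈ 0.56234, i.e. 56.234%.

56.2%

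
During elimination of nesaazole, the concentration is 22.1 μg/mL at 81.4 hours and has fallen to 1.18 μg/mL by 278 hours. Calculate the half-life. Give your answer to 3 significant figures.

46.5 hours

Over Δt = 278 − 81.4 = 196.6 hours, the level fell by a factor of 22.1/1.18 ≈ 18.729.
n = log₂(18.729) ≈ 4.2272 half-lives, so t½ = 196.6/4.2272 ≈ 46.508 hours.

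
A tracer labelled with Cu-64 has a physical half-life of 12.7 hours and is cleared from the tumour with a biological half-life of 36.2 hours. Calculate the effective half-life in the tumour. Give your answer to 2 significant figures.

9.4 hours

1/t_eff = 1/t_phys + 1/t_biol = 1/12.7 + 1/36.2 = 0.10636 per hour.
t_eff = 12.7 × 36.2 / (12.7 + 36.2) ≈ 9.4016 hours.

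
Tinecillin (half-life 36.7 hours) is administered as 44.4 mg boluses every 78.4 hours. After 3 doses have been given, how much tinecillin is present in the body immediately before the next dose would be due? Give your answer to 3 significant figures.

12.9 mg

The 3 doses were given 235.2, 156.8, 78.4 hours ago.
Total = 44.4·(1/2)^(235.2/36.7) + 44.4·(1/2)^(156.8/36.7) + 44.4·(1/2)^(78.4/36.7)
      = 0.5226 + 2.2974 + 10.1 ≈ 12.92 mg.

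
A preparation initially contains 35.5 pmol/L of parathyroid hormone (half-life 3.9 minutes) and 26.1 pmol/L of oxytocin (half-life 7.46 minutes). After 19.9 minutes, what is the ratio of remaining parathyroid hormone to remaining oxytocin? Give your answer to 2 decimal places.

parathyroid hormone: 35.5 × (1/2)^(19.9/3.9) = 35.5 × (1/2)^5.1026 ≈ 1.0332 pmol/L.
oxytocin: 26.1 × (1/2)^(19.9/7.46) = 26.1 × (1/2)^2.6676 ≈ 4.1079 pmol/L.
Ratio ≈ 1.0332 / 4.1079 ≈ 0.25152.

0.25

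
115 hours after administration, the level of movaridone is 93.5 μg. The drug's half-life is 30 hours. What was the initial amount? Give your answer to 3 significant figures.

1330 μg

Number of half-lives elapsed: n = 115/30 ≈ 3.8333.
A₀ = A × 2^n = 93.5 × 2^3.8333 = 93.5 × 14.254 ≈ 1332.8 μg.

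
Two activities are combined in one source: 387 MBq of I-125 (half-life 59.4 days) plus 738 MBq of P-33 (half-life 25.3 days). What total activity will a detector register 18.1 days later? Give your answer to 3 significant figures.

I-125: 387 × (1/2)^(18.1/59.4) = 387 × (1/2)^0.30471 ≈ 313.32 MBq.
P-33: 738 × (1/2)^(18.1/25.3) = 738 × (1/2)^0.71542 ≈ 449.46 MBq.
Total = 313.32 + 449.46 ≈ 762.78 MBq.

763 MBq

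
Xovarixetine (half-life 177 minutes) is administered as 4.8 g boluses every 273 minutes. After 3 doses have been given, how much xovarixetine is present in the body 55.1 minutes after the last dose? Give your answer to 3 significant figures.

The 3 doses were given 601.1, 328.1, 55.1 minutes ago.
Total = 4.8·(1/2)^(601.1/177) + 4.8·(1/2)^(328.1/177) + 4.8·(1/2)^(55.1/177)
      = 0.45596 + 1.3281 + 3.8684 ≈ 5.6525 g.

5.65 g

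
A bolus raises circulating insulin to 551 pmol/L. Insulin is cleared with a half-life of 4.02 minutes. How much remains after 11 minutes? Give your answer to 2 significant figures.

83 pmol/L

Number of half-lives: n = 11/4.02 ≈ 2.7363.
Remaining = 551 × (1/2)^2.7363 = 551 × 0.15007 ≈ 82.687 pmol/L.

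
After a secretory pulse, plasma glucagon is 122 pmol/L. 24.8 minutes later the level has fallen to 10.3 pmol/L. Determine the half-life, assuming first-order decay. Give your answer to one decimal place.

A/A₀ = 10.3/122 ≈ 0.084426.
n = log₂(11.845) ≈ 3.5662 half-lives elapsed in 24.8 minutes.
t½ = 24.8/3.5662 ≈ 6.9542 minutes.

7.0 minutes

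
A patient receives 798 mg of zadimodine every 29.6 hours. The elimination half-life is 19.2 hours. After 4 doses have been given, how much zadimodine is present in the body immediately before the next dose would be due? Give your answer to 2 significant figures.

410 mg

The 4 doses were given 118.4, 88.8, 59.2, 29.6 hours ago.
Total = 798·(1/2)^(118.4/19.2) + 798·(1/2)^(88.8/19.2) + 798·(1/2)^(59.2/19.2) + 798·(1/2)^(29.6/19.2)
      = 11.108 + 32.34 + 94.151 + 274.1 ≈ 411.7 mg.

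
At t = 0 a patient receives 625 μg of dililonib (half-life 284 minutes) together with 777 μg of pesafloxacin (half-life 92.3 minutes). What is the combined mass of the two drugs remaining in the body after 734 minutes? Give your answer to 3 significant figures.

107 μg

dililonib: 625 × (1/2)^(734/284) = 625 × (1/2)^2.5845 ≈ 104.2 μg.
pesafloxacin: 777 × (1/2)^(734/92.3) = 777 × (1/2)^7.9523 ≈ 3.1371 μg.
Total = 104.2 + 3.1371 ≈ 107.34 μg.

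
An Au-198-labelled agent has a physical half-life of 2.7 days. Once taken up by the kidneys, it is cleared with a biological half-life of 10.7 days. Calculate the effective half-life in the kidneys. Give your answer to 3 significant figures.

1/t_eff = 1/t_phys + 1/t_biol = 1/2.7 + 1/10.7 = 0.46383 per day.
t_eff = 2.7 × 10.7 / (2.7 + 10.7) ≈ 2.156 days.

2.16 days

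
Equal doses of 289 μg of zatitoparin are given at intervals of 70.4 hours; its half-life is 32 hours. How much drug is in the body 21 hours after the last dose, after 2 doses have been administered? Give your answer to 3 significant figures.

The 2 doses were given 91.4, 21 hours ago.
Total = 289·(1/2)^(91.4/32) + 289·(1/2)^(21/32)
      = 39.91 + 183.38 ≈ 223.29 μg.

223 μg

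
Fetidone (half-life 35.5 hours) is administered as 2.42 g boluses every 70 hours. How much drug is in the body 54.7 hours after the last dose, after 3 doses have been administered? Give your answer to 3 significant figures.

The 3 doses were given 194.7, 124.7, 54.7 hours ago.
Total = 2.42·(1/2)^(194.7/35.5) + 2.42·(1/2)^(124.7/35.5) + 2.42·(1/2)^(54.7/35.5)
      = 0.054052 + 0.21203 + 0.83172 ≈ 1.0978 g.

1.10 g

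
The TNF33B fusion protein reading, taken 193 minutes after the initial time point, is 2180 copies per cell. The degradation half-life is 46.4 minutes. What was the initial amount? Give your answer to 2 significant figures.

Number of half-lives elapsed: n = 193/46.4 ≈ 4.1595.
A₀ = A × 2^n = 2180 × 2^4.1595 = 2180 × 17.87 ≈ 38957 copies per cell.

39000 copies per cell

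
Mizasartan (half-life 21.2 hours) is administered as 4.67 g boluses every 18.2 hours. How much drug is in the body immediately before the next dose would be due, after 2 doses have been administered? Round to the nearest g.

The 2 doses were given 36.4, 18.2 hours ago.
Total = 4.67·(1/2)^(36.4/21.2) + 4.67·(1/2)^(18.2/21.2)
      = 1.4205 + 2.5756 ≈ 3.9962 g.

4 g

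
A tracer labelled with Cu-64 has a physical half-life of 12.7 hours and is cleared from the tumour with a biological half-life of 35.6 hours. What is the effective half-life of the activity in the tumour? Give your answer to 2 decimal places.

9.36 hours

1/t_eff = 1/t_phys + 1/t_biol = 1/12.7 + 1/35.6 = 0.10683 per hour.
t_eff = 12.7 × 35.6 / (12.7 + 35.6) ≈ 9.3607 hours.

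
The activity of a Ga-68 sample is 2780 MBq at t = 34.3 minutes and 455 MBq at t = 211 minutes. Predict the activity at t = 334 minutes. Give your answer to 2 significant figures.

Over Δt = 211 − 34.3 = 176.7 minutes, the level fell by a factor of 2780/455 ≈ 6.1099.
n = log₂(6.1099) ≈ 2.6111 half-lives, so t½ = 176.7/2.6111 ≈ 67.671 minutes.
From t = 211 to t = 334: 455 × (1/2)^((334−211)/67.671) ≈ 129.08 MBq.

130 MBq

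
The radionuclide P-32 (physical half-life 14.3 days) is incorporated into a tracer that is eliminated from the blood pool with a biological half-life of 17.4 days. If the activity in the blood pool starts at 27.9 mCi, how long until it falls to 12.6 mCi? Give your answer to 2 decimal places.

9.00 days

1/t_eff = 1/t_phys + 1/t_biol = 1/14.3 + 1/17.4 = 0.1274 per day.
t_eff = 14.3 × 17.4 / (14.3 + 17.4) ≈ 7.8492 days.
n = log₂(27.9/12.6) ≈ 1.1468; t = 1.1468 × 7.8492 ≈ 9.0018 days.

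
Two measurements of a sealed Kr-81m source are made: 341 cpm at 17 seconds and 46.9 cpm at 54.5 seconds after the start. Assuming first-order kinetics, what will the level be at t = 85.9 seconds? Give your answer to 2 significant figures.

8.9 cpm

Over Δt = 54.5 − 17 = 37.5 seconds, the level fell by a factor of 341/46.9 ≈ 7.2708.
n = log₂(7.2708) ≈ 2.8621 half-lives, so t½ = 37.5/2.8621 ≈ 13.102 seconds.
From t = 54.5 to t = 85.9: 46.9 × (1/2)^((85.9−54.5)/13.102) ≈ 8.9072 cpm.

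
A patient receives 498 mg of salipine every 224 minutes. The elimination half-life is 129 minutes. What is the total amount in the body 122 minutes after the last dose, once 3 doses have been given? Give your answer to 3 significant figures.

The 3 doses were given 570, 346, 122 minutes ago.
Total = 498·(1/2)^(570/129) + 498·(1/2)^(346/129) + 498·(1/2)^(122/129)
      = 23.286 + 77.592 + 258.54 ≈ 359.42 mg.

359 mg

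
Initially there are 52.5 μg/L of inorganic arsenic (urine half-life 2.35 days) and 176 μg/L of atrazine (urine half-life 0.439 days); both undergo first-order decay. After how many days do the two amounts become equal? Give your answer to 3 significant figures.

Set 52.5·(1/2)^(t/2.35) = 176·(1/2)^(t/0.439).
Taking log₂: log₂(52.5/176) = t·(1/2.35 − 1/0.439).
log₂(0.2983) = -1.7452; 1/2.35 − 1/0.439 = -1.8524.
t = -1.7452 / -1.8524 ≈ 0.94214 days.

0.942 days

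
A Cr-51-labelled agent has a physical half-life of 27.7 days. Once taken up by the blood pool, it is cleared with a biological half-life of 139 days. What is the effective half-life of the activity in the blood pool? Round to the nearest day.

23 days

1/t_eff = 1/t_phys + 1/t_biol = 1/27.7 + 1/139 = 0.043295 per day.
t_eff = 27.7 × 139 / (27.7 + 139) ≈ 23.097 days.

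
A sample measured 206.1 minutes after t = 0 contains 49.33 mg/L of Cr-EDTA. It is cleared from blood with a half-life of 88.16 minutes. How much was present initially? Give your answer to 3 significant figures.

Number of half-lives elapsed: n = 206.1/88.16 ≈ 2.3378.
A₀ = A × 2^n = 49.33 × 2^2.3378 = 49.33 × 5.0553 ≈ 249.38 mg/L.

249 mg/L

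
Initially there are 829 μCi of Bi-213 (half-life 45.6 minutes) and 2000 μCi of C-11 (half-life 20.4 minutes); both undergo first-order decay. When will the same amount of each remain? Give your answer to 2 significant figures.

47 minutes

Set 829·(1/2)^(t/45.6) = 2000·(1/2)^(t/20.4).
Taking log₂: log₂(829/2000) = t·(1/45.6 − 1/20.4).
log₂(0.4145) = -1.2706; 1/45.6 − 1/20.4 = -0.02709.
t = -1.2706 / -0.02709 ≈ 46.902 minutes.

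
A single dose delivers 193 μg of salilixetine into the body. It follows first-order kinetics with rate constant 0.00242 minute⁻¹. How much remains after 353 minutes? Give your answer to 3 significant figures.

82.1 μg

t½ = ln 2 / k = 0.69315 / 0.00242 ≈ 286.42 minutes.
Number of half-lives: n = 353/286.42 ≈ 1.2324.
Remaining = 193 × (1/2)^1.2324 = 193 × 0.4256 ≈ 82.14 μg.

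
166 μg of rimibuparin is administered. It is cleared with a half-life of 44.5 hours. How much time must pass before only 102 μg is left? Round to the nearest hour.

31 hours

Fraction remaining = 102/166 ≈ 0.61446.
n = log₂(166/102) = ln(1.6275)/ln 2 ≈ 0.70261 half-lives.
t = n × t½ = 0.70261 × 44.5 ≈ 31.266 hours.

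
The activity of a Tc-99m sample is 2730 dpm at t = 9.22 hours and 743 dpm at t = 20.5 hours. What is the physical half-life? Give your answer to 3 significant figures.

Over Δt = 20.5 − 9.22 = 11.28 hours, the level fell by a factor of 2730/743 ≈ 3.6743.
n = log₂(3.6743) ≈ 1.8775 half-lives, so t½ = 11.28/1.8775 ≈ 6.0081 hours.

6.01 hours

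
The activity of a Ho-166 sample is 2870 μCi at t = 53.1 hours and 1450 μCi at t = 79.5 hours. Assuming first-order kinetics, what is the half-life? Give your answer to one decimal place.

26.8 hours

Over Δt = 79.5 − 53.1 = 26.4 hours, the level fell by a factor of 2870/1450 ≈ 1.9793.
n = log₂(1.9793) ≈ 0.985 half-lives, so t½ = 26.4/0.985 ≈ 26.802 hours.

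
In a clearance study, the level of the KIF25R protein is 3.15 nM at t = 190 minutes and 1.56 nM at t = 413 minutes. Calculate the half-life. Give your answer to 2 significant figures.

Over Δt = 413 − 190 = 223 minutes, the level fell by a factor of 3.15/1.56 ≈ 2.0192.
n = log₂(2.0192) ≈ 1.0138 half-lives, so t½ = 223/1.0138 ≈ 219.96 minutes.

220 minutes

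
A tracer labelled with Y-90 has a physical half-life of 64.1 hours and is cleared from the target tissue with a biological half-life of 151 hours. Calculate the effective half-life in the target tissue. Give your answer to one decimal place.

1/t_eff = 1/t_phys + 1/t_biol = 1/64.1 + 1/151 = 0.022223 per hour.
t_eff = 64.1 × 151 / (64.1 + 151) ≈ 44.998 hours.

45.0 hours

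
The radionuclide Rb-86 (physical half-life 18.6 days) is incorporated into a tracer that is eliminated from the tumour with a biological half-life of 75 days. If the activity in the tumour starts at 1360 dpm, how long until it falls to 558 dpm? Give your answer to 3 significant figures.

1/t_eff = 1/t_phys + 1/t_biol = 1/18.6 + 1/75 = 0.067097 per day.
t_eff = 18.6 × 75 / (18.6 + 75) ≈ 14.904 days.
n = log₂(1360/558) ≈ 1.2853; t = 1.2853 × 14.904 ≈ 19.155 days.

19.2 days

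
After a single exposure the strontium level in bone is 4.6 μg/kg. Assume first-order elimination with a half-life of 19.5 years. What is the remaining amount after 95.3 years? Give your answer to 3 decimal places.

0.155 μg/kg

Number of half-lives: n = 95.3/19.5 ≈ 4.8872.
Remaining = 4.6 × (1/2)^4.8872 = 4.6 × 0.033792 ≈ 0.15544 μg/kg.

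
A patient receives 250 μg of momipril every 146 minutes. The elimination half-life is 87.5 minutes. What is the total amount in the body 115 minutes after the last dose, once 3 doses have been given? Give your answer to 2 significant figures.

The 3 doses were given 407, 261, 115 minutes ago.
Total = 250·(1/2)^(407/87.5) + 250·(1/2)^(261/87.5) + 250·(1/2)^(115/87.5)
      = 9.9476 + 31.624 + 100.53 ≈ 142.1 μg.

140 μg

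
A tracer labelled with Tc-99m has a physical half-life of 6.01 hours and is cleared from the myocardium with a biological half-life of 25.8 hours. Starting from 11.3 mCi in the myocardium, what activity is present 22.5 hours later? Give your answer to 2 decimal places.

1/t_eff = 1/t_phys + 1/t_biol = 1/6.01 + 1/25.8 = 0.20515 per hour.
t_eff = 6.01 × 25.8 / (6.01 + 25.8) ≈ 4.8745 hours.
Remaining = 11.3 × (1/2)^(22.5/4.8745) = 11.3 × (1/2)^4.6159 ≈ 0.46086 mCi.

0.46 mCi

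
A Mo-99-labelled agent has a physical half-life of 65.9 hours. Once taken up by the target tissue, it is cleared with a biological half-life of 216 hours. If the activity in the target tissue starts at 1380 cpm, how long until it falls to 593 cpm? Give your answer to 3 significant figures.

61.5 hours

1/t_eff = 1/t_phys + 1/t_biol = 1/65.9 + 1/216 = 0.019804 per hour.
t_eff = 65.9 × 216 / (65.9 + 216) ≈ 50.495 hours.
n = log₂(1380/593) ≈ 1.2186; t = 1.2186 × 50.495 ≈ 61.531 hours.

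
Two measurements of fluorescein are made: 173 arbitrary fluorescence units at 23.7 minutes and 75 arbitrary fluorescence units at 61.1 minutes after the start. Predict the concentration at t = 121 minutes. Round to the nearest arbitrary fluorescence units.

20 arbitrary fluorescence units

Over Δt = 61.1 − 23.7 = 37.4 minutes, the level fell by a factor of 173/75 ≈ 2.3067.
n = log₂(2.3067) ≈ 1.2058 half-lives, so t½ = 37.4/1.2058 ≈ 31.017 minutes.
From t = 61.1 to t = 121: 75 × (1/2)^((121−61.1)/31.017) ≈ 19.665 arbitrary fluorescence units.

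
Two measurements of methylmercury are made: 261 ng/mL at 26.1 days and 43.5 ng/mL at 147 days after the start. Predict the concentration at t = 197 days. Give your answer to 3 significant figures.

Over Δt = 147 − 26.1 = 120.9 days, the level fell by a factor of 261/43.5 ≈ 6.
n = log₂(6) ≈ 2.585 half-lives, so t½ = 120.9/2.585 ≈ 46.771 days.
From t = 147 to t = 197: 43.5 × (1/2)^((197−147)/46.771) ≈ 20.734 ng/mL.

20.7 ng/mL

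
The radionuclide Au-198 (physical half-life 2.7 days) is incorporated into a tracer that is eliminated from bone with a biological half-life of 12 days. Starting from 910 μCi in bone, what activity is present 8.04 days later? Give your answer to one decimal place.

1/t_eff = 1/t_phys + 1/t_biol = 1/2.7 + 1/12 = 0.4537 per day.
t_eff = 2.7 × 12 / (2.7 + 12) ≈ 2.2041 days.
Remaining = 910 × (1/2)^(8.04/2.2041) = 910 × (1/2)^3.6478 ≈ 72.602 μCi.

72.6 μCi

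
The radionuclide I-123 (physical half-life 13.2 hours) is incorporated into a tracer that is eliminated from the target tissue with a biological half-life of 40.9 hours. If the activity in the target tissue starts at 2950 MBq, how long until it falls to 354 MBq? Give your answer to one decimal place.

1/t_eff = 1/t_phys + 1/t_biol = 1/13.2 + 1/40.9 = 0.10021 per hour.
t_eff = 13.2 × 40.9 / (13.2 + 40.9) ≈ 9.9793 hours.
n = log₂(2950/354) ≈ 3.0589; t = 3.0589 × 9.9793 ≈ 30.526 hours.

30.5 hours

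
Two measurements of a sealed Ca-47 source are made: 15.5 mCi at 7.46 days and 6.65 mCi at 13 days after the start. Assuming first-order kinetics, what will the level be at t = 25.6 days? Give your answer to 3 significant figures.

0.970 mCi

Over Δt = 13 − 7.46 = 5.54 days, the level fell by a factor of 15.5/6.65 ≈ 2.3308.
n = log₂(2.3308) ≈ 1.2208 half-lives, so t½ = 5.54/1.2208 ≈ 4.5379 days.
From t = 13 to t = 25.6: 6.65 × (1/2)^((25.6−13)/4.5379) ≈ 0.97044 mCi.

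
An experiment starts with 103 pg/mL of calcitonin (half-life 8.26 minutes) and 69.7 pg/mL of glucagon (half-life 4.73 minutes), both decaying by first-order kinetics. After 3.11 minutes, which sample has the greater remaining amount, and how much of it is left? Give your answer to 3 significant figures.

calcitonin: 103 × (1/2)^0.37651 ≈ 79.341 pg/mL.
glucagon: 69.7 × (1/2)^0.65751 ≈ 44.188 pg/mL.
Calcitonin has more remaining, at ≈ 79.341 pg/mL.

calcitonin, 79.3 pg/mL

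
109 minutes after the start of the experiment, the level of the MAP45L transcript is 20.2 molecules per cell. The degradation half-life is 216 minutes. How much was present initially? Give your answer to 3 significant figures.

28.7 molecules per cell

Number of half-lives elapsed: n = 109/216 ≈ 0.50463.
A₀ = A × 2^n = 20.2 × 2^0.50463 = 20.2 × 1.4188 ≈ 28.659 molecules per cell.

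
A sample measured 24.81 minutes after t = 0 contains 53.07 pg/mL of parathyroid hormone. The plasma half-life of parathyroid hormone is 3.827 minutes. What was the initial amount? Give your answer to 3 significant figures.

Number of half-lives elapsed: n = 24.81/3.827 ≈ 6.4829.
A₀ = A × 2^n = 53.07 × 2^6.4829 = 53.07 × 89.442 ≈ 4746.7 pg/mL.

4750 pg/mL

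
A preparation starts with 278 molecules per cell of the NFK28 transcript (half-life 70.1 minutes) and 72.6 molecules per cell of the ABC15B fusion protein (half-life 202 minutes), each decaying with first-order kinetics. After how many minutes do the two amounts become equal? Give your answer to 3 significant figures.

Set 278·(1/2)^(t/70.1) = 72.6·(1/2)^(t/202).
Taking log₂: log₂(278/72.6) = t·(1/70.1 − 1/202).
log₂(3.8292) = 1.937; 1/70.1 − 1/202 = 0.0093148.
t = 1.937 / 0.0093148 ≈ 207.95 minutes.

208 minutes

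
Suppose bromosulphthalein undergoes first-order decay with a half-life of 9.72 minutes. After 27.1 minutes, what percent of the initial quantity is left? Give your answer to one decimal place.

n = 27.1/9.72 ≈ 2.7881 half-lives.
Fraction remaining = (1/2)^2.7881 ≈ 0.14478, i.e. 14.478%.

14.5%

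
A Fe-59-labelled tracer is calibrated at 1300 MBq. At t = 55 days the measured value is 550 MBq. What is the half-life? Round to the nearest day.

44 days

A/A₀ = 550/1300 ≈ 0.42308.
n = log₂(2.3636) ≈ 1.241 half-lives elapsed in 55 days.
t½ = 55/1.241 ≈ 44.319 days.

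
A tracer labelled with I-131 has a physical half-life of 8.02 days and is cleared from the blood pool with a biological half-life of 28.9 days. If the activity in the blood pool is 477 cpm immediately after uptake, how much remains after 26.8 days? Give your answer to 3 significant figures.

1/t_eff = 1/t_phys + 1/t_biol = 1/8.02 + 1/28.9 = 0.15929 per day.
t_eff = 8.02 × 28.9 / (8.02 + 28.9) ≈ 6.2778 days.
Remaining = 477 × (1/2)^(26.8/6.2778) = 477 × (1/2)^4.269 ≈ 24.742 cpm.

24.7 cpm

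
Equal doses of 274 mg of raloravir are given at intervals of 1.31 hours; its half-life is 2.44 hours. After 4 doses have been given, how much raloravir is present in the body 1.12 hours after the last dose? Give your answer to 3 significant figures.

The 4 doses were given 5.05, 3.74, 2.43, 1.12 hours ago.
Total = 274·(1/2)^(5.05/2.44) + 274·(1/2)^(3.74/2.44) + 274·(1/2)^(2.43/2.44) + 274·(1/2)^(1.12/2.44)
      = 65.271 + 94.697 + 137.39 + 199.33 ≈ 496.69 mg.

497 mg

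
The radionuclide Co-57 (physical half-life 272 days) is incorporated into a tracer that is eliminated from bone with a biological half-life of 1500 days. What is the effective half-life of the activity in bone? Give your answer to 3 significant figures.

1/t_eff = 1/t_phys + 1/t_biol = 1/272 + 1/1500 = 0.0043431 per day.
t_eff = 272 × 1500 / (272 + 1500) ≈ 230.25 days.

230 days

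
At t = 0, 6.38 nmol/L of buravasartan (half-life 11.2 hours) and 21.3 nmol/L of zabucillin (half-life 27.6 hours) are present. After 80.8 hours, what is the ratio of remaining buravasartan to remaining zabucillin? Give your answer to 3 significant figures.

buravasartan: 6.38 × (1/2)^(80.8/11.2) = 6.38 × (1/2)^7.2143 ≈ 0.042964 nmol/L.
zabucillin: 21.3 × (1/2)^(80.8/27.6) = 21.3 × (1/2)^2.9275 ≈ 2.7996 nmol/L.
Ratio ≈ 0.042964 / 2.7996 ≈ 0.015346.

0.0153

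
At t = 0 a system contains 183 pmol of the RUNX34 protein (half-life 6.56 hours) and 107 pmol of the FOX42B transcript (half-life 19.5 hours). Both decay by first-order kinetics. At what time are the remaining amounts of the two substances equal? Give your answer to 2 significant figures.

Set 183·(1/2)^(t/6.56) = 107·(1/2)^(t/19.5).
Taking log₂: log₂(183/107) = t·(1/6.56 − 1/19.5).
log₂(1.7103) = 0.77423; 1/6.56 − 1/19.5 = 0.10116.
t = 0.77423 / 0.10116 ≈ 7.6538 hours.

7.7 hours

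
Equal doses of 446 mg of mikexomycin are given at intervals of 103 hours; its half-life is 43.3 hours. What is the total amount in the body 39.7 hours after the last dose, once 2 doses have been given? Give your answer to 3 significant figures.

The 2 doses were given 142.7, 39.7 hours ago.
Total = 446·(1/2)^(142.7/43.3) + 446·(1/2)^(39.7/43.3)
      = 45.421 + 236.23 ≈ 281.65 mg.

282 mg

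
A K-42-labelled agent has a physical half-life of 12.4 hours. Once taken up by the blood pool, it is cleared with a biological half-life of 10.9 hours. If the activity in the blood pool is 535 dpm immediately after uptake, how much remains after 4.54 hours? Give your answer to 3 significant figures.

1/t_eff = 1/t_phys + 1/t_biol = 1/12.4 + 1/10.9 = 0.17239 per hour.
t_eff = 12.4 × 10.9 / (12.4 + 10.9) ≈ 5.8009 hours.
Remaining = 535 × (1/2)^(4.54/5.8009) = 535 × (1/2)^0.78264 ≈ 311 dpm.

311 dpm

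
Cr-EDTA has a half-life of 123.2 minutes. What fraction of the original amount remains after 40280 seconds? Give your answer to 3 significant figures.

0.0229

40280 seconds = 671.333 minutes.
n = 671.333/123.2 ≈ 5.4491 half-lives.
Fraction remaining = (1/2)^5.4491 ≈ 0.02289.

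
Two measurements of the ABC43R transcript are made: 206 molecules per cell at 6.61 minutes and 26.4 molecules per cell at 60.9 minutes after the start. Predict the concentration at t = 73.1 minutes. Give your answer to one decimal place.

Over Δt = 60.9 − 6.61 = 54.29 minutes, the level fell by a factor of 206/26.4 ≈ 7.803.
n = log₂(7.803) ≈ 2.964 half-lives, so t½ = 54.29/2.964 ≈ 18.316 minutes.
From t = 60.9 to t = 73.1: 26.4 × (1/2)^((73.1−60.9)/18.316) ≈ 16.638 molecules per cell.

16.6 molecules per cell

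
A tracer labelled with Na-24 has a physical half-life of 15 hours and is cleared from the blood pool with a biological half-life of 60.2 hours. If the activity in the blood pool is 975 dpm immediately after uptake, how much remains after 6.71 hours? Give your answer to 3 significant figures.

1/t_eff = 1/t_phys + 1/t_biol = 1/15 + 1/60.2 = 0.083278 per hour.
t_eff = 15 × 60.2 / (15 + 60.2) ≈ 12.008 hours.
Remaining = 975 × (1/2)^(6.71/12.008) = 975 × (1/2)^0.5588 ≈ 661.9 dpm.

662 dpm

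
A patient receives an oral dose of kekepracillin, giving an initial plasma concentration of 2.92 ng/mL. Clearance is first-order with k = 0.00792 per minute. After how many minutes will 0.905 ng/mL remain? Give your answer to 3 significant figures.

t½ = ln 2 / k = 0.69315 / 0.00792 ≈ 87.519 minutes.
Fraction remaining = 0.905/2.92 ≈ 0.30993.
n = log₂(2.92/0.905) = ln(3.2265)/ln 2 ≈ 1.69 half-lives.
t = n × t½ = 1.69 × 87.519 ≈ 147.9 minutes.

148 minutes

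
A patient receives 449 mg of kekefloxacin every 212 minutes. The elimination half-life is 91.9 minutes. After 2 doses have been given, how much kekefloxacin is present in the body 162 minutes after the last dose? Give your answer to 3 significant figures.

159 mg

The 2 doses were given 374, 162 minutes ago.
Total = 449·(1/2)^(374/91.9) + 449·(1/2)^(162/91.9)
      = 26.74 + 132.31 ≈ 159.05 mg.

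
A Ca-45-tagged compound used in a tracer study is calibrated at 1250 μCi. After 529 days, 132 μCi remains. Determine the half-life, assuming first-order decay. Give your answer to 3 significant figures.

A/A₀ = 132/1250 ≈ 0.1056.
n = log₂(9.4697) ≈ 3.2433 half-lives elapsed in 529 days.
t½ = 529/3.2433 ≈ 163.1 days.

163 days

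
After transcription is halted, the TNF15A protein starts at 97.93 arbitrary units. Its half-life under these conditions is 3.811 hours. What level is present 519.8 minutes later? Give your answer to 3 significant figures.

Convert the elapsed time: 519.8 minutes = 8.66333 hours.
Number of half-lives: n = 8.66333/3.811 ≈ 2.2732.
Remaining = 97.93 × (1/2)^2.2732 = 97.93 × 0.20686 ≈ 20.258 arbitrary units.

20.3 arbitrary units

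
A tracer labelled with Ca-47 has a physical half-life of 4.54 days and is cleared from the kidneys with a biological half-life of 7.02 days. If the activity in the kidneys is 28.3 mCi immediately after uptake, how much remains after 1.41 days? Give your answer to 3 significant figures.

19.9 mCi

1/t_eff = 1/t_phys + 1/t_biol = 1/4.54 + 1/7.02 = 0.36271 per day.
t_eff = 4.54 × 7.02 / (4.54 + 7.02) ≈ 2.757 days.
Remaining = 28.3 × (1/2)^(1.41/2.757) = 28.3 × (1/2)^0.51143 ≈ 19.853 mCi.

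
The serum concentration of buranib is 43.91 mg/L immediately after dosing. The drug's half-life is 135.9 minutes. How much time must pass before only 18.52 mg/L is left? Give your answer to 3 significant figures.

Fraction remaining = 18.52/43.91 ≈ 0.42177.
n = log₂(43.91/18.52) = ln(2.371)/ln 2 ≈ 1.2455 half-lives.
t = n × t½ = 1.2455 × 135.9 ≈ 169.26 minutes.

169 minutes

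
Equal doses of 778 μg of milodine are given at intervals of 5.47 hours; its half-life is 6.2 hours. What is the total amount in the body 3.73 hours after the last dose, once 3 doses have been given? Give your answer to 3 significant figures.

The 3 doses were given 14.67, 9.2, 3.73 hours ago.
Total = 778·(1/2)^(14.67/6.2) + 778·(1/2)^(9.2/6.2) + 778·(1/2)^(3.73/6.2)
      = 150.91 + 278.16 + 512.72 ≈ 941.78 μg.

942 μg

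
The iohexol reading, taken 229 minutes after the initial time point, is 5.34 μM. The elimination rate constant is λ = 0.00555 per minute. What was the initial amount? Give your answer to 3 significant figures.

t½ = ln 2 / λ = 0.69315 / 0.00555 ≈ 124.89 minutes.
Number of half-lives elapsed: n = 229/124.89 ≈ 1.8336.
A₀ = A × 2^n = 5.34 × 2^1.8336 = 5.34 × 3.5642 ≈ 19.033 μM.

19.0 μM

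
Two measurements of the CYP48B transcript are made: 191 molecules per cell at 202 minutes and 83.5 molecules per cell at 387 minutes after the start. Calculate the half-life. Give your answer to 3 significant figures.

155 minutes

Over Δt = 387 − 202 = 185 minutes, the level fell by a factor of 191/83.5 ≈ 2.2874.
n = log₂(2.2874) ≈ 1.1937 half-lives, so t½ = 185/1.1937 ≈ 154.98 minutes.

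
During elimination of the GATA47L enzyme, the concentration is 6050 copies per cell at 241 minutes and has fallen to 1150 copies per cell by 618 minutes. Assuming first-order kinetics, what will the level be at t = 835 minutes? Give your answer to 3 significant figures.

Over Δt = 618 − 241 = 377 minutes, the level fell by a factor of 6050/1150 ≈ 5.2609.
n = log₂(5.2609) ≈ 2.3953 half-lives, so t½ = 377/2.3953 ≈ 157.39 minutes.
From t = 618 to t = 835: 1150 × (1/2)^((835−618)/157.39) ≈ 442.24 copies per cell.

442 copies per cell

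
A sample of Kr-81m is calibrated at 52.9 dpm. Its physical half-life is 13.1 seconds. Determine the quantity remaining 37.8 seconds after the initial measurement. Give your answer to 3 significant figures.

7.16 dpm

Number of half-lives: n = 37.8/13.1 ≈ 2.8855.
Remaining = 52.9 × (1/2)^2.8855 = 52.9 × 0.13533 ≈ 7.1587 dpm.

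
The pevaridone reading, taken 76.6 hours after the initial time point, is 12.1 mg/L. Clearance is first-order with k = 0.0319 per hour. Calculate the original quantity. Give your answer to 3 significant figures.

139 mg/L

t½ = ln 2 / k = 0.69315 / 0.0319 ≈ 21.729 hours.
Number of half-lives elapsed: n = 76.6/21.729 ≈ 3.5253.
A₀ = A × 2^n = 12.1 × 2^3.5253 = 12.1 × 11.514 ≈ 139.32 mg/L.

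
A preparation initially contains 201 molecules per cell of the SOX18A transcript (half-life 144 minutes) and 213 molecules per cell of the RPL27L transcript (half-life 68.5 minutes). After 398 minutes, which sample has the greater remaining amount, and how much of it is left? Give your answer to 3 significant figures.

SOX18A transcript: 201 × (1/2)^2.7639 ≈ 29.593 molecules per cell.
RPL27L transcript: 213 × (1/2)^5.8102 ≈ 3.796 molecules per cell.
SOX18A transcript has more remaining, at ≈ 29.593 molecules per cell.

SOX18A transcript, 29.6 molecules per cell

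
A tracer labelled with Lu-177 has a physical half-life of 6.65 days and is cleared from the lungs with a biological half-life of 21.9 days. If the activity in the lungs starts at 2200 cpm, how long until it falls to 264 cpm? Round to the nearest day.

1/t_eff = 1/t_phys + 1/t_biol = 1/6.65 + 1/21.9 = 0.19604 per day.
t_eff = 6.65 × 21.9 / (6.65 + 21.9) ≈ 5.1011 days.
n = log₂(2200/264) ≈ 3.0589; t = 3.0589 × 5.1011 ≈ 15.604 days.

16 days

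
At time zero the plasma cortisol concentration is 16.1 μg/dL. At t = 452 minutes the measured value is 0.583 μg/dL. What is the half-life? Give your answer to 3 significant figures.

94.4 minutes

A/A₀ = 0.583/16.1 ≈ 0.036211.
n = log₂(27.616) ≈ 4.7874 half-lives elapsed in 452 minutes.
t½ = 452/4.7874 ≈ 94.414 minutes.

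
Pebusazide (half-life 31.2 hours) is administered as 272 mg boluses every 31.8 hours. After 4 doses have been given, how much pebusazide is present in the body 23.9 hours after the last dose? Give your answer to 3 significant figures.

The 4 doses were given 119.3, 87.5, 55.7, 23.9 hours ago.
Total = 272·(1/2)^(119.3/31.2) + 272·(1/2)^(87.5/31.2) + 272·(1/2)^(55.7/31.2) + 272·(1/2)^(23.9/31.2)
      = 19.209 + 38.934 + 78.914 + 159.95 ≈ 297 mg.

297 mg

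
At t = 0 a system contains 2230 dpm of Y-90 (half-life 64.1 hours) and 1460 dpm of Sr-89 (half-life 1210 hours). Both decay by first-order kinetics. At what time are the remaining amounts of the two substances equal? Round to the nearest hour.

41 hours

Set 2230·(1/2)^(t/64.1) = 1460·(1/2)^(t/1210).
Taking log₂: log₂(2230/1460) = t·(1/64.1 − 1/1210).
log₂(1.5274) = 0.61108; 1/64.1 − 1/1210 = 0.014774.
t = 0.61108 / 0.014774 ≈ 41.361 hours.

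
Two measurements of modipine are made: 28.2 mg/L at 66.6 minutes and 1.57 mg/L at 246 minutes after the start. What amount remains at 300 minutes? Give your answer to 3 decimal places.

Over Δt = 246 − 66.6 = 179.4 minutes, the level fell by a factor of 28.2/1.57 ≈ 17.962.
n = log₂(17.962) ≈ 4.1669 half-lives, so t½ = 179.4/4.1669 ≈ 43.054 minutes.
From t = 246 to t = 300: 1.57 × (1/2)^((300−246)/43.054) ≈ 0.65817 mg/L.

0.658 mg/L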